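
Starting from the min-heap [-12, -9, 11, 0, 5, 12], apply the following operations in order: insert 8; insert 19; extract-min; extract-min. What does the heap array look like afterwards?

[0, 5, 8, 19, 11, 12]

insert 8:
  append 8 at index 6 → [-12, -9, 11, 0, 5, 12, 8]
  8 < parent 11 at index 2, swap → [-12, -9, 8, 0, 5, 12, 11]
insert 19:
  append 19 at index 7 → [-12, -9, 8, 0, 5, 12, 11, 19] (no swap needed)
extract-min → returns -12:
  remove root -12; move last element 19 to root → [19, -9, 8, 0, 5, 12, 11]
  19 vs smaller child -9 at index 1, swap → [-9, 19, 8, 0, 5, 12, 11]
  19 vs smaller child 0 at index 3, swap → [-9, 0, 8, 19, 5, 12, 11]
extract-min → returns -9:
  remove root -9; move last element 11 to root → [11, 0, 8, 19, 5, 12]
  11 vs smaller child 0 at index 1, swap → [0, 11, 8, 19, 5, 12]
  11 vs smaller child 5 at index 4, swap → [0, 5, 8, 19, 11, 12]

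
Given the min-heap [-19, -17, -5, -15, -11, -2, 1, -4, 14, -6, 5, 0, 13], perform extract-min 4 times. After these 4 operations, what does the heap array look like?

[-6, -4, -5, 5, 0, -2, 1, 13, 14]

extract-min #1 returns -19:
  remove root -19; move last element 13 to root → [13, -17, -5, -15, -11, -2, 1, -4, 14, -6, 5, 0]
  13 vs smaller child -17 at index 1, swap → [-17, 13, -5, -15, -11, -2, 1, -4, 14, -6, 5, 0]
  13 vs smaller child -15 at index 3, swap → [-17, -15, -5, 13, -11, -2, 1, -4, 14, -6, 5, 0]
  13 vs smaller child -4 at index 7, swap → [-17, -15, -5, -4, -11, -2, 1, 13, 14, -6, 5, 0]
extract-min #2 returns -17:
  remove root -17; move last element 0 to root → [0, -15, -5, -4, -11, -2, 1, 13, 14, -6, 5]
  0 vs smaller child -15 at index 1, swap → [-15, 0, -5, -4, -11, -2, 1, 13, 14, -6, 5]
  0 vs smaller child -11 at index 4, swap → [-15, -11, -5, -4, 0, -2, 1, 13, 14, -6, 5]
  0 vs smaller child -6 at index 9, swap → [-15, -11, -5, -4, -6, -2, 1, 13, 14, 0, 5]
extract-min #3 returns -15:
  remove root -15; move last element 5 to root → [5, -11, -5, -4, -6, -2, 1, 13, 14, 0]
  5 vs smaller child -11 at index 1, swap → [-11, 5, -5, -4, -6, -2, 1, 13, 14, 0]
  5 vs smaller child -6 at index 4, swap → [-11, -6, -5, -4, 5, -2, 1, 13, 14, 0]
  5 vs only child 0 at index 9, swap → [-11, -6, -5, -4, 0, -2, 1, 13, 14, 5]
extract-min #4 returns -11:
  remove root -11; move last element 5 to root → [5, -6, -5, -4, 0, -2, 1, 13, 14]
  5 vs smaller child -6 at index 1, swap → [-6, 5, -5, -4, 0, -2, 1, 13, 14]
  5 vs smaller child -4 at index 3, swap → [-6, -4, -5, 5, 0, -2, 1, 13, 14]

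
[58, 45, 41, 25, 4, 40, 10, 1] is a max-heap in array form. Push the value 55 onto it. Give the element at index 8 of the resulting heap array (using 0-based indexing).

append 55 at index 8 → [58, 45, 41, 25, 4, 40, 10, 1, 55]
55 > parent 25 at index 3, swap → [58, 45, 41, 55, 4, 40, 10, 1, 25]
55 > parent 45 at index 1, swap → [58, 55, 41, 45, 4, 40, 10, 1, 25]
resulting array: [58, 55, 41, 45, 4, 40, 10, 1, 25]

25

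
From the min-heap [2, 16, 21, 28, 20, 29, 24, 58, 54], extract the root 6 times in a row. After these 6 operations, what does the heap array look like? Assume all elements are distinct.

[29, 54, 58]

extract-min #1 returns 2:
  remove root 2; move last element 54 to root → [54, 16, 21, 28, 20, 29, 24, 58]
  54 vs smaller child 16 at index 1, swap → [16, 54, 21, 28, 20, 29, 24, 58]
  54 vs smaller child 20 at index 4, swap → [16, 20, 21, 28, 54, 29, 24, 58]
extract-min #2 returns 16:
  remove root 16; move last element 58 to root → [58, 20, 21, 28, 54, 29, 24]
  58 vs smaller child 20 at index 1, swap → [20, 58, 21, 28, 54, 29, 24]
  58 vs smaller child 28 at index 3, swap → [20, 28, 21, 58, 54, 29, 24]
extract-min #3 returns 20:
  remove root 20; move last element 24 to root → [24, 28, 21, 58, 54, 29]
  24 vs smaller child 21 at index 2, swap → [21, 28, 24, 58, 54, 29]
extract-min #4 returns 21:
  remove root 21; move last element 29 to root → [29, 28, 24, 58, 54]
  29 vs smaller child 24 at index 2, swap → [24, 28, 29, 58, 54]
extract-min #5 returns 24:
  remove root 24; move last element 54 to root → [54, 28, 29, 58]
  54 vs smaller child 28 at index 1, swap → [28, 54, 29, 58]
extract-min #6 returns 28:
  remove root 28; move last element 58 to root → [58, 54, 29]
  58 vs smaller child 29 at index 2, swap → [29, 54, 58]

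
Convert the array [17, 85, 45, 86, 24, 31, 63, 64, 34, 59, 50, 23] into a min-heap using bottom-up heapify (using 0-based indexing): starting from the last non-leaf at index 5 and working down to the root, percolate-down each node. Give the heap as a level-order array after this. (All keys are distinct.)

sift down from index 5:
  31 vs only child 23 at index 11, swap → [17, 85, 45, 86, 24, 23, 63, 64, 34, 59, 50, 31]
sift down from index 4: already satisfies heap property
sift down from index 3:
  86 vs smaller child 34 at index 8, swap → [17, 85, 45, 34, 24, 23, 63, 64, 86, 59, 50, 31]
sift down from index 2:
  45 vs smaller child 23 at index 5, swap → [17, 85, 23, 34, 24, 45, 63, 64, 86, 59, 50, 31]
  45 vs only child 31 at index 11, swap → [17, 85, 23, 34, 24, 31, 63, 64, 86, 59, 50, 45]
sift down from index 1:
  85 vs smaller child 24 at index 4, swap → [17, 24, 23, 34, 85, 31, 63, 64, 86, 59, 50, 45]
  85 vs smaller child 50 at index 10, swap → [17, 24, 23, 34, 50, 31, 63, 64, 86, 59, 85, 45]
sift down from index 0: already satisfies heap property

[17, 24, 23, 34, 50, 31, 63, 64, 86, 59, 85, 45]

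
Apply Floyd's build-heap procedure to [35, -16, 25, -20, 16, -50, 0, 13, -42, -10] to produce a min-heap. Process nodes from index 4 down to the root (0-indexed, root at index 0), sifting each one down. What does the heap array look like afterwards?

sift down from index 4:
  16 vs only child -10 at index 9, swap → [35, -16, 25, -20, -10, -50, 0, 13, -42, 16]
sift down from index 3:
  -20 vs smaller child -42 at index 8, swap → [35, -16, 25, -42, -10, -50, 0, 13, -20, 16]
sift down from index 2:
  25 vs smaller child -50 at index 5, swap → [35, -16, -50, -42, -10, 25, 0, 13, -20, 16]
sift down from index 1:
  -16 vs smaller child -42 at index 3, swap → [35, -42, -50, -16, -10, 25, 0, 13, -20, 16]
  -16 vs smaller child -20 at index 8, swap → [35, -42, -50, -20, -10, 25, 0, 13, -16, 16]
sift down from index 0:
  35 vs smaller child -50 at index 2, swap → [-50, -42, 35, -20, -10, 25, 0, 13, -16, 16]
  35 vs smaller child 0 at index 6, swap → [-50, -42, 0, -20, -10, 25, 35, 13, -16, 16]

[-50, -42, 0, -20, -10, 25, 35, 13, -16, 16]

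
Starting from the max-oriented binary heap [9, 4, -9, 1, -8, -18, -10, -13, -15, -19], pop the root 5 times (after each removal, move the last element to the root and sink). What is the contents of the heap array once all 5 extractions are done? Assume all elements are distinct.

[-10, -13, -18, -19, -15]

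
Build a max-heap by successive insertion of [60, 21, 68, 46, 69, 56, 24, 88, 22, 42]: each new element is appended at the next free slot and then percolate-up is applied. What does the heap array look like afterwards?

[88, 69, 60, 68, 46, 56, 24, 21, 22, 42]

Insert 60:
  append 60 at index 0 → [60] (no swap needed)
Insert 21:
  append 21 at index 1 → [60, 21] (no swap needed)
Insert 68:
  append 68 at index 2 → [60, 21, 68]
  68 > parent 60 at index 0, swap → [68, 21, 60]
Insert 46:
  append 46 at index 3 → [68, 21, 60, 46]
  46 > parent 21 at index 1, swap → [68, 46, 60, 21]
Insert 69:
  append 69 at index 4 → [68, 46, 60, 21, 69]
  69 > parent 46 at index 1, swap → [68, 69, 60, 21, 46]
  69 > parent 68 at index 0, swap → [69, 68, 60, 21, 46]
Insert 56:
  append 56 at index 5 → [69, 68, 60, 21, 46, 56] (no swap needed)
Insert 24:
  append 24 at index 6 → [69, 68, 60, 21, 46, 56, 24] (no swap needed)
Insert 88:
  append 88 at index 7 → [69, 68, 60, 21, 46, 56, 24, 88]
  88 > parent 21 at index 3, swap → [69, 68, 60, 88, 46, 56, 24, 21]
  88 > parent 68 at index 1, swap → [69, 88, 60, 68, 46, 56, 24, 21]
  88 > parent 69 at index 0, swap → [88, 69, 60, 68, 46, 56, 24, 21]
Insert 22:
  append 22 at index 8 → [88, 69, 60, 68, 46, 56, 24, 21, 22] (no swap needed)
Insert 42:
  append 42 at index 9 → [88, 69, 60, 68, 46, 56, 24, 21, 22, 42] (no swap needed)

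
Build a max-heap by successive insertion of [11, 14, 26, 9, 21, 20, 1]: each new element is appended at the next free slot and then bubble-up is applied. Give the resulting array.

[26, 21, 20, 9, 11, 14, 1]

Insert 11:
  append 11 at index 0 → [11] (no swap needed)
Insert 14:
  append 14 at index 1 → [11, 14]
  14 > parent 11 at index 0, swap → [14, 11]
Insert 26:
  append 26 at index 2 → [14, 11, 26]
  26 > parent 14 at index 0, swap → [26, 11, 14]
Insert 9:
  append 9 at index 3 → [26, 11, 14, 9] (no swap needed)
Insert 21:
  append 21 at index 4 → [26, 11, 14, 9, 21]
  21 > parent 11 at index 1, swap → [26, 21, 14, 9, 11]
Insert 20:
  append 20 at index 5 → [26, 21, 14, 9, 11, 20]
  20 > parent 14 at index 2, swap → [26, 21, 20, 9, 11, 14]
Insert 1:
  append 1 at index 6 → [26, 21, 20, 9, 11, 14, 1] (no swap needed)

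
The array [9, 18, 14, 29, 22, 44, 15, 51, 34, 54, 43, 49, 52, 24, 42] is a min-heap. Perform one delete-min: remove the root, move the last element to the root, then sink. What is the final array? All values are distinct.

[14, 18, 15, 29, 22, 44, 24, 51, 34, 54, 43, 49, 52, 42]

remove root 9; move last element 42 to root → [42, 18, 14, 29, 22, 44, 15, 51, 34, 54, 43, 49, 52, 24]
42 vs smaller child 14 at index 2, swap → [14, 18, 42, 29, 22, 44, 15, 51, 34, 54, 43, 49, 52, 24]
42 vs smaller child 15 at index 6, swap → [14, 18, 15, 29, 22, 44, 42, 51, 34, 54, 43, 49, 52, 24]
42 vs only child 24 at index 13, swap → [14, 18, 15, 29, 22, 44, 24, 51, 34, 54, 43, 49, 52, 42]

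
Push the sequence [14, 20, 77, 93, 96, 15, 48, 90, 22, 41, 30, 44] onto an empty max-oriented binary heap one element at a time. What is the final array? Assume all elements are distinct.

[96, 93, 48, 90, 77, 44, 20, 14, 22, 41, 30, 15]

Insert 14:
  append 14 at index 0 → [14] (no swap needed)
Insert 20:
  append 20 at index 1 → [14, 20]
  20 > parent 14 at index 0, swap → [20, 14]
Insert 77:
  append 77 at index 2 → [20, 14, 77]
  77 > parent 20 at index 0, swap → [77, 14, 20]
Insert 93:
  append 93 at index 3 → [77, 14, 20, 93]
  93 > parent 14 at index 1, swap → [77, 93, 20, 14]
  93 > parent 77 at index 0, swap → [93, 77, 20, 14]
Insert 96:
  append 96 at index 4 → [93, 77, 20, 14, 96]
  96 > parent 77 at index 1, swap → [93, 96, 20, 14, 77]
  96 > parent 93 at index 0, swap → [96, 93, 20, 14, 77]
Insert 15:
  append 15 at index 5 → [96, 93, 20, 14, 77, 15] (no swap needed)
Insert 48:
  append 48 at index 6 → [96, 93, 20, 14, 77, 15, 48]
  48 > parent 20 at index 2, swap → [96, 93, 48, 14, 77, 15, 20]
Insert 90:
  append 90 at index 7 → [96, 93, 48, 14, 77, 15, 20, 90]
  90 > parent 14 at index 3, swap → [96, 93, 48, 90, 77, 15, 20, 14]
Insert 22:
  append 22 at index 8 → [96, 93, 48, 90, 77, 15, 20, 14, 22] (no swap needed)
Insert 41:
  append 41 at index 9 → [96, 93, 48, 90, 77, 15, 20, 14, 22, 41] (no swap needed)
Insert 30:
  append 30 at index 10 → [96, 93, 48, 90, 77, 15, 20, 14, 22, 41, 30] (no swap needed)
Insert 44:
  append 44 at index 11 → [96, 93, 48, 90, 77, 15, 20, 14, 22, 41, 30, 44]
  44 > parent 15 at index 5, swap → [96, 93, 48, 90, 77, 44, 20, 14, 22, 41, 30, 15]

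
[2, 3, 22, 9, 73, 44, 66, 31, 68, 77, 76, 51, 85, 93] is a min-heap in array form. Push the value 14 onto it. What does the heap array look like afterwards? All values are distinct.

[2, 3, 14, 9, 73, 44, 22, 31, 68, 77, 76, 51, 85, 93, 66]

append 14 at index 14 → [2, 3, 22, 9, 73, 44, 66, 31, 68, 77, 76, 51, 85, 93, 14]
14 < parent 66 at index 6, swap → [2, 3, 22, 9, 73, 44, 14, 31, 68, 77, 76, 51, 85, 93, 66]
14 < parent 22 at index 2, swap → [2, 3, 14, 9, 73, 44, 22, 31, 68, 77, 76, 51, 85, 93, 66]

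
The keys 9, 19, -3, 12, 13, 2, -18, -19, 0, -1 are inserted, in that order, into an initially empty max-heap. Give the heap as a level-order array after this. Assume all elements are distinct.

Insert 9:
  append 9 at index 0 → [9] (no swap needed)
Insert 19:
  append 19 at index 1 → [9, 19]
  19 > parent 9 at index 0, swap → [19, 9]
Insert -3:
  append -3 at index 2 → [19, 9, -3] (no swap needed)
Insert 12:
  append 12 at index 3 → [19, 9, -3, 12]
  12 > parent 9 at index 1, swap → [19, 12, -3, 9]
Insert 13:
  append 13 at index 4 → [19, 12, -3, 9, 13]
  13 > parent 12 at index 1, swap → [19, 13, -3, 9, 12]
Insert 2:
  append 2 at index 5 → [19, 13, -3, 9, 12, 2]
  2 > parent -3 at index 2, swap → [19, 13, 2, 9, 12, -3]
Insert -18:
  append -18 at index 6 → [19, 13, 2, 9, 12, -3, -18] (no swap needed)
Insert -19:
  append -19 at index 7 → [19, 13, 2, 9, 12, -3, -18, -19] (no swap needed)
Insert 0:
  append 0 at index 8 → [19, 13, 2, 9, 12, -3, -18, -19, 0] (no swap needed)
Insert -1:
  append -1 at index 9 → [19, 13, 2, 9, 12, -3, -18, -19, 0, -1] (no swap needed)

[19, 13, 2, 9, 12, -3, -18, -19, 0, -1]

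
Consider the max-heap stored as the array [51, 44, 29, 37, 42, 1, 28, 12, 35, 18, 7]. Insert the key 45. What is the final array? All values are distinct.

[51, 44, 45, 37, 42, 29, 28, 12, 35, 18, 7, 1]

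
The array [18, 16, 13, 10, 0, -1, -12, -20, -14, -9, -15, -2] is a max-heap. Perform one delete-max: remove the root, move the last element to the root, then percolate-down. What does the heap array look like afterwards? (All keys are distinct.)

remove root 18; move last element -2 to root → [-2, 16, 13, 10, 0, -1, -12, -20, -14, -9, -15]
-2 vs larger child 16 at index 1, swap → [16, -2, 13, 10, 0, -1, -12, -20, -14, -9, -15]
-2 vs larger child 10 at index 3, swap → [16, 10, 13, -2, 0, -1, -12, -20, -14, -9, -15]

[16, 10, 13, -2, 0, -1, -12, -20, -14, -9, -15]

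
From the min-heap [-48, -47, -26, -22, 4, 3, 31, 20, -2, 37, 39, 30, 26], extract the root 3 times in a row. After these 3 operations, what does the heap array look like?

extract-min #1 returns -48:
  remove root -48; move last element 26 to root → [26, -47, -26, -22, 4, 3, 31, 20, -2, 37, 39, 30]
  26 vs smaller child -47 at index 1, swap → [-47, 26, -26, -22, 4, 3, 31, 20, -2, 37, 39, 30]
  26 vs smaller child -22 at index 3, swap → [-47, -22, -26, 26, 4, 3, 31, 20, -2, 37, 39, 30]
  26 vs smaller child -2 at index 8, swap → [-47, -22, -26, -2, 4, 3, 31, 20, 26, 37, 39, 30]
extract-min #2 returns -47:
  remove root -47; move last element 30 to root → [30, -22, -26, -2, 4, 3, 31, 20, 26, 37, 39]
  30 vs smaller child -26 at index 2, swap → [-26, -22, 30, -2, 4, 3, 31, 20, 26, 37, 39]
  30 vs smaller child 3 at index 5, swap → [-26, -22, 3, -2, 4, 30, 31, 20, 26, 37, 39]
extract-min #3 returns -26:
  remove root -26; move last element 39 to root → [39, -22, 3, -2, 4, 30, 31, 20, 26, 37]
  39 vs smaller child -22 at index 1, swap → [-22, 39, 3, -2, 4, 30, 31, 20, 26, 37]
  39 vs smaller child -2 at index 3, swap → [-22, -2, 3, 39, 4, 30, 31, 20, 26, 37]
  39 vs smaller child 20 at index 7, swap → [-22, -2, 3, 20, 4, 30, 31, 39, 26, 37]

[-22, -2, 3, 20, 4, 30, 31, 39, 26, 37]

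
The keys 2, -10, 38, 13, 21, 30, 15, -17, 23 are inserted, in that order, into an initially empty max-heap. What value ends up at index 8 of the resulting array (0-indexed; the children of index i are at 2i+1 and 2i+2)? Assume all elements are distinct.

-10

Insert 2:
  append 2 at index 0 → [2] (no swap needed)
Insert -10:
  append -10 at index 1 → [2, -10] (no swap needed)
Insert 38:
  append 38 at index 2 → [2, -10, 38]
  38 > parent 2 at index 0, swap → [38, -10, 2]
Insert 13:
  append 13 at index 3 → [38, -10, 2, 13]
  13 > parent -10 at index 1, swap → [38, 13, 2, -10]
Insert 21:
  append 21 at index 4 → [38, 13, 2, -10, 21]
  21 > parent 13 at index 1, swap → [38, 21, 2, -10, 13]
Insert 30:
  append 30 at index 5 → [38, 21, 2, -10, 13, 30]
  30 > parent 2 at index 2, swap → [38, 21, 30, -10, 13, 2]
Insert 15:
  append 15 at index 6 → [38, 21, 30, -10, 13, 2, 15] (no swap needed)
Insert -17:
  append -17 at index 7 → [38, 21, 30, -10, 13, 2, 15, -17] (no swap needed)
Insert 23:
  append 23 at index 8 → [38, 21, 30, -10, 13, 2, 15, -17, 23]
  23 > parent -10 at index 3, swap → [38, 21, 30, 23, 13, 2, 15, -17, -10]
  23 > parent 21 at index 1, swap → [38, 23, 30, 21, 13, 2, 15, -17, -10]
resulting array: [38, 23, 30, 21, 13, 2, 15, -17, -10]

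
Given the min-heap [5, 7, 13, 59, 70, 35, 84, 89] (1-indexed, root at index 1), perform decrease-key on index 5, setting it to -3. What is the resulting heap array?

set index 5 from 70 to -3 → [5, 7, 13, 59, -3, 35, 84, 89]
-3 < parent 7 at index 2, swap → [5, -3, 13, 59, 7, 35, 84, 89]
-3 < parent 5 at index 1, swap → [-3, 5, 13, 59, 7, 35, 84, 89]

[-3, 5, 13, 59, 7, 35, 84, 89]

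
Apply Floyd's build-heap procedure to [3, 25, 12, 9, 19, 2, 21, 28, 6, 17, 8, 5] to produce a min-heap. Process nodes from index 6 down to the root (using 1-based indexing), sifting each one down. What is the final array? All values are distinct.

sift down from index 6: already satisfies heap property
sift down from index 5:
  19 vs smaller child 8 at index 11, swap → [3, 25, 12, 9, 8, 2, 21, 28, 6, 17, 19, 5]
sift down from index 4:
  9 vs smaller child 6 at index 9, swap → [3, 25, 12, 6, 8, 2, 21, 28, 9, 17, 19, 5]
sift down from index 3:
  12 vs smaller child 2 at index 6, swap → [3, 25, 2, 6, 8, 12, 21, 28, 9, 17, 19, 5]
  12 vs only child 5 at index 12, swap → [3, 25, 2, 6, 8, 5, 21, 28, 9, 17, 19, 12]
sift down from index 2:
  25 vs smaller child 6 at index 4, swap → [3, 6, 2, 25, 8, 5, 21, 28, 9, 17, 19, 12]
  25 vs smaller child 9 at index 9, swap → [3, 6, 2, 9, 8, 5, 21, 28, 25, 17, 19, 12]
sift down from index 1:
  3 vs smaller child 2 at index 3, swap → [2, 6, 3, 9, 8, 5, 21, 28, 25, 17, 19, 12]

[2, 6, 3, 9, 8, 5, 21, 28, 25, 17, 19, 12]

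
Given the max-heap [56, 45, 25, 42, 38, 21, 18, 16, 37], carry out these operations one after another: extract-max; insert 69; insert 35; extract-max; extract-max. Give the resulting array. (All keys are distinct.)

[42, 38, 25, 37, 35, 21, 18, 16]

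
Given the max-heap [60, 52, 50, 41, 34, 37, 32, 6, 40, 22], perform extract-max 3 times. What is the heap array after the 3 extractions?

[41, 40, 37, 6, 34, 22, 32]

extract-max #1 returns 60:
  remove root 60; move last element 22 to root → [22, 52, 50, 41, 34, 37, 32, 6, 40]
  22 vs larger child 52 at index 1, swap → [52, 22, 50, 41, 34, 37, 32, 6, 40]
  22 vs larger child 41 at index 3, swap → [52, 41, 50, 22, 34, 37, 32, 6, 40]
  22 vs larger child 40 at index 8, swap → [52, 41, 50, 40, 34, 37, 32, 6, 22]
extract-max #2 returns 52:
  remove root 52; move last element 22 to root → [22, 41, 50, 40, 34, 37, 32, 6]
  22 vs larger child 50 at index 2, swap → [50, 41, 22, 40, 34, 37, 32, 6]
  22 vs larger child 37 at index 5, swap → [50, 41, 37, 40, 34, 22, 32, 6]
extract-max #3 returns 50:
  remove root 50; move last element 6 to root → [6, 41, 37, 40, 34, 22, 32]
  6 vs larger child 41 at index 1, swap → [41, 6, 37, 40, 34, 22, 32]
  6 vs larger child 40 at index 3, swap → [41, 40, 37, 6, 34, 22, 32]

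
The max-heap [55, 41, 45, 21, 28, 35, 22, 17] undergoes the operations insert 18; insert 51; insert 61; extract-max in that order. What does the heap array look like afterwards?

insert 18:
  append 18 at index 8 → [55, 41, 45, 21, 28, 35, 22, 17, 18] (no swap needed)
insert 51:
  append 51 at index 9 → [55, 41, 45, 21, 28, 35, 22, 17, 18, 51]
  51 > parent 28 at index 4, swap → [55, 41, 45, 21, 51, 35, 22, 17, 18, 28]
  51 > parent 41 at index 1, swap → [55, 51, 45, 21, 41, 35, 22, 17, 18, 28]
insert 61:
  append 61 at index 10 → [55, 51, 45, 21, 41, 35, 22, 17, 18, 28, 61]
  61 > parent 41 at index 4, swap → [55, 51, 45, 21, 61, 35, 22, 17, 18, 28, 41]
  61 > parent 51 at index 1, swap → [55, 61, 45, 21, 51, 35, 22, 17, 18, 28, 41]
  61 > parent 55 at index 0, swap → [61, 55, 45, 21, 51, 35, 22, 17, 18, 28, 41]
extract-max → returns 61:
  remove root 61; move last element 41 to root → [41, 55, 45, 21, 51, 35, 22, 17, 18, 28]
  41 vs larger child 55 at index 1, swap → [55, 41, 45, 21, 51, 35, 22, 17, 18, 28]
  41 vs larger child 51 at index 4, swap → [55, 51, 45, 21, 41, 35, 22, 17, 18, 28]

[55, 51, 45, 21, 41, 35, 22, 17, 18, 28]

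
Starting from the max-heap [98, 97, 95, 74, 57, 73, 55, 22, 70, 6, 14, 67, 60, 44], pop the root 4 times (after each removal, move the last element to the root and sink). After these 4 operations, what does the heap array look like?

[73, 70, 67, 60, 57, 14, 55, 22, 44, 6]

extract-max #1 returns 98:
  remove root 98; move last element 44 to root → [44, 97, 95, 74, 57, 73, 55, 22, 70, 6, 14, 67, 60]
  44 vs larger child 97 at index 1, swap → [97, 44, 95, 74, 57, 73, 55, 22, 70, 6, 14, 67, 60]
  44 vs larger child 74 at index 3, swap → [97, 74, 95, 44, 57, 73, 55, 22, 70, 6, 14, 67, 60]
  44 vs larger child 70 at index 8, swap → [97, 74, 95, 70, 57, 73, 55, 22, 44, 6, 14, 67, 60]
extract-max #2 returns 97:
  remove root 97; move last element 60 to root → [60, 74, 95, 70, 57, 73, 55, 22, 44, 6, 14, 67]
  60 vs larger child 95 at index 2, swap → [95, 74, 60, 70, 57, 73, 55, 22, 44, 6, 14, 67]
  60 vs larger child 73 at index 5, swap → [95, 74, 73, 70, 57, 60, 55, 22, 44, 6, 14, 67]
  60 vs only child 67 at index 11, swap → [95, 74, 73, 70, 57, 67, 55, 22, 44, 6, 14, 60]
extract-max #3 returns 95:
  remove root 95; move last element 60 to root → [60, 74, 73, 70, 57, 67, 55, 22, 44, 6, 14]
  60 vs larger child 74 at index 1, swap → [74, 60, 73, 70, 57, 67, 55, 22, 44, 6, 14]
  60 vs larger child 70 at index 3, swap → [74, 70, 73, 60, 57, 67, 55, 22, 44, 6, 14]
extract-max #4 returns 74:
  remove root 74; move last element 14 to root → [14, 70, 73, 60, 57, 67, 55, 22, 44, 6]
  14 vs larger child 73 at index 2, swap → [73, 70, 14, 60, 57, 67, 55, 22, 44, 6]
  14 vs larger child 67 at index 5, swap → [73, 70, 67, 60, 57, 14, 55, 22, 44, 6]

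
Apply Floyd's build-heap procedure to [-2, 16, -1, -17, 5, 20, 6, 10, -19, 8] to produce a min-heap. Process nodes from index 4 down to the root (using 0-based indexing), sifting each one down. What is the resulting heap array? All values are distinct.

[-19, -17, -1, -2, 5, 20, 6, 10, 16, 8]

sift down from index 4: already satisfies heap property
sift down from index 3:
  -17 vs smaller child -19 at index 8, swap → [-2, 16, -1, -19, 5, 20, 6, 10, -17, 8]
sift down from index 2: already satisfies heap property
sift down from index 1:
  16 vs smaller child -19 at index 3, swap → [-2, -19, -1, 16, 5, 20, 6, 10, -17, 8]
  16 vs smaller child -17 at index 8, swap → [-2, -19, -1, -17, 5, 20, 6, 10, 16, 8]
sift down from index 0:
  -2 vs smaller child -19 at index 1, swap → [-19, -2, -1, -17, 5, 20, 6, 10, 16, 8]
  -2 vs smaller child -17 at index 3, swap → [-19, -17, -1, -2, 5, 20, 6, 10, 16, 8]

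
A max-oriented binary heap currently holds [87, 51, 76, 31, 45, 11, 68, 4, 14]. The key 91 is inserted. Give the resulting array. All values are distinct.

append 91 at index 9 → [87, 51, 76, 31, 45, 11, 68, 4, 14, 91]
91 > parent 45 at index 4, swap → [87, 51, 76, 31, 91, 11, 68, 4, 14, 45]
91 > parent 51 at index 1, swap → [87, 91, 76, 31, 51, 11, 68, 4, 14, 45]
91 > parent 87 at index 0, swap → [91, 87, 76, 31, 51, 11, 68, 4, 14, 45]

[91, 87, 76, 31, 51, 11, 68, 4, 14, 45]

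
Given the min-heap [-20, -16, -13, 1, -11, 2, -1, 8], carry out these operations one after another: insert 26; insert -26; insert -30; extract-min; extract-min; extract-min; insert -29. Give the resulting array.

insert 26:
  append 26 at index 8 → [-20, -16, -13, 1, -11, 2, -1, 8, 26] (no swap needed)
insert -26:
  append -26 at index 9 → [-20, -16, -13, 1, -11, 2, -1, 8, 26, -26]
  -26 < parent -11 at index 4, swap → [-20, -16, -13, 1, -26, 2, -1, 8, 26, -11]
  -26 < parent -16 at index 1, swap → [-20, -26, -13, 1, -16, 2, -1, 8, 26, -11]
  -26 < parent -20 at index 0, swap → [-26, -20, -13, 1, -16, 2, -1, 8, 26, -11]
insert -30:
  append -30 at index 10 → [-26, -20, -13, 1, -16, 2, -1, 8, 26, -11, -30]
  -30 < parent -16 at index 4, swap → [-26, -20, -13, 1, -30, 2, -1, 8, 26, -11, -16]
  -30 < parent -20 at index 1, swap → [-26, -30, -13, 1, -20, 2, -1, 8, 26, -11, -16]
  -30 < parent -26 at index 0, swap → [-30, -26, -13, 1, -20, 2, -1, 8, 26, -11, -16]
extract-min → returns -30:
  remove root -30; move last element -16 to root → [-16, -26, -13, 1, -20, 2, -1, 8, 26, -11]
  -16 vs smaller child -26 at index 1, swap → [-26, -16, -13, 1, -20, 2, -1, 8, 26, -11]
  -16 vs smaller child -20 at index 4, swap → [-26, -20, -13, 1, -16, 2, -1, 8, 26, -11]
extract-min → returns -26:
  remove root -26; move last element -11 to root → [-11, -20, -13, 1, -16, 2, -1, 8, 26]
  -11 vs smaller child -20 at index 1, swap → [-20, -11, -13, 1, -16, 2, -1, 8, 26]
  -11 vs smaller child -16 at index 4, swap → [-20, -16, -13, 1, -11, 2, -1, 8, 26]
extract-min → returns -20:
  remove root -20; move last element 26 to root → [26, -16, -13, 1, -11, 2, -1, 8]
  26 vs smaller child -16 at index 1, swap → [-16, 26, -13, 1, -11, 2, -1, 8]
  26 vs smaller child -11 at index 4, swap → [-16, -11, -13, 1, 26, 2, -1, 8]
insert -29:
  append -29 at index 8 → [-16, -11, -13, 1, 26, 2, -1, 8, -29]
  -29 < parent 1 at index 3, swap → [-16, -11, -13, -29, 26, 2, -1, 8, 1]
  -29 < parent -11 at index 1, swap → [-16, -29, -13, -11, 26, 2, -1, 8, 1]
  -29 < parent -16 at index 0, swap → [-29, -16, -13, -11, 26, 2, -1, 8, 1]

[-29, -16, -13, -11, 26, 2, -1, 8, 1]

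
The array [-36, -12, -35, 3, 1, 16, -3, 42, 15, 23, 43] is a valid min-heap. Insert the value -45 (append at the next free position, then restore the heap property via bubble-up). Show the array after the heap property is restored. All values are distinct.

append -45 at index 11 → [-36, -12, -35, 3, 1, 16, -3, 42, 15, 23, 43, -45]
-45 < parent 16 at index 5, swap → [-36, -12, -35, 3, 1, -45, -3, 42, 15, 23, 43, 16]
-45 < parent -35 at index 2, swap → [-36, -12, -45, 3, 1, -35, -3, 42, 15, 23, 43, 16]
-45 < parent -36 at index 0, swap → [-45, -12, -36, 3, 1, -35, -3, 42, 15, 23, 43, 16]

[-45, -12, -36, 3, 1, -35, -3, 42, 15, 23, 43, 16]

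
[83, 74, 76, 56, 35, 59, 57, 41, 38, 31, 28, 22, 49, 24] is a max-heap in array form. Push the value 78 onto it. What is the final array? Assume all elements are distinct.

append 78 at index 14 → [83, 74, 76, 56, 35, 59, 57, 41, 38, 31, 28, 22, 49, 24, 78]
78 > parent 57 at index 6, swap → [83, 74, 76, 56, 35, 59, 78, 41, 38, 31, 28, 22, 49, 24, 57]
78 > parent 76 at index 2, swap → [83, 74, 78, 56, 35, 59, 76, 41, 38, 31, 28, 22, 49, 24, 57]

[83, 74, 78, 56, 35, 59, 76, 41, 38, 31, 28, 22, 49, 24, 57]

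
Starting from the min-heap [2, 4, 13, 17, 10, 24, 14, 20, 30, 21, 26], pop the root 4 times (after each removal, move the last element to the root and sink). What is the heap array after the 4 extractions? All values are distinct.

[14, 17, 24, 20, 21, 26, 30]

extract-min #1 returns 2:
  remove root 2; move last element 26 to root → [26, 4, 13, 17, 10, 24, 14, 20, 30, 21]
  26 vs smaller child 4 at index 1, swap → [4, 26, 13, 17, 10, 24, 14, 20, 30, 21]
  26 vs smaller child 10 at index 4, swap → [4, 10, 13, 17, 26, 24, 14, 20, 30, 21]
  26 vs only child 21 at index 9, swap → [4, 10, 13, 17, 21, 24, 14, 20, 30, 26]
extract-min #2 returns 4:
  remove root 4; move last element 26 to root → [26, 10, 13, 17, 21, 24, 14, 20, 30]
  26 vs smaller child 10 at index 1, swap → [10, 26, 13, 17, 21, 24, 14, 20, 30]
  26 vs smaller child 17 at index 3, swap → [10, 17, 13, 26, 21, 24, 14, 20, 30]
  26 vs smaller child 20 at index 7, swap → [10, 17, 13, 20, 21, 24, 14, 26, 30]
extract-min #3 returns 10:
  remove root 10; move last element 30 to root → [30, 17, 13, 20, 21, 24, 14, 26]
  30 vs smaller child 13 at index 2, swap → [13, 17, 30, 20, 21, 24, 14, 26]
  30 vs smaller child 14 at index 6, swap → [13, 17, 14, 20, 21, 24, 30, 26]
extract-min #4 returns 13:
  remove root 13; move last element 26 to root → [26, 17, 14, 20, 21, 24, 30]
  26 vs smaller child 14 at index 2, swap → [14, 17, 26, 20, 21, 24, 30]
  26 vs smaller child 24 at index 5, swap → [14, 17, 24, 20, 21, 26, 30]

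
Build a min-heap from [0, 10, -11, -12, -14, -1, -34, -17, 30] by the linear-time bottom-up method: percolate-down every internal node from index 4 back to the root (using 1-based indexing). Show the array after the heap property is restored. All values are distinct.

[-34, -17, -11, -12, -14, -1, 0, 10, 30]

sift down from index 4:
  -12 vs smaller child -17 at index 8, swap → [0, 10, -11, -17, -14, -1, -34, -12, 30]
sift down from index 3:
  -11 vs smaller child -34 at index 7, swap → [0, 10, -34, -17, -14, -1, -11, -12, 30]
sift down from index 2:
  10 vs smaller child -17 at index 4, swap → [0, -17, -34, 10, -14, -1, -11, -12, 30]
  10 vs smaller child -12 at index 8, swap → [0, -17, -34, -12, -14, -1, -11, 10, 30]
sift down from index 1:
  0 vs smaller child -34 at index 3, swap → [-34, -17, 0, -12, -14, -1, -11, 10, 30]
  0 vs smaller child -11 at index 7, swap → [-34, -17, -11, -12, -14, -1, 0, 10, 30]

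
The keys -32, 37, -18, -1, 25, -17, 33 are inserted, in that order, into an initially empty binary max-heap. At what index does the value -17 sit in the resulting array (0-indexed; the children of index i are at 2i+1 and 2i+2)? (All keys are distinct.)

6

Insert -32:
  append -32 at index 0 → [-32] (no swap needed)
Insert 37:
  append 37 at index 1 → [-32, 37]
  37 > parent -32 at index 0, swap → [37, -32]
Insert -18:
  append -18 at index 2 → [37, -32, -18] (no swap needed)
Insert -1:
  append -1 at index 3 → [37, -32, -18, -1]
  -1 > parent -32 at index 1, swap → [37, -1, -18, -32]
Insert 25:
  append 25 at index 4 → [37, -1, -18, -32, 25]
  25 > parent -1 at index 1, swap → [37, 25, -18, -32, -1]
Insert -17:
  append -17 at index 5 → [37, 25, -18, -32, -1, -17]
  -17 > parent -18 at index 2, swap → [37, 25, -17, -32, -1, -18]
Insert 33:
  append 33 at index 6 → [37, 25, -17, -32, -1, -18, 33]
  33 > parent -17 at index 2, swap → [37, 25, 33, -32, -1, -18, -17]
resulting array: [37, 25, 33, -32, -1, -18, -17]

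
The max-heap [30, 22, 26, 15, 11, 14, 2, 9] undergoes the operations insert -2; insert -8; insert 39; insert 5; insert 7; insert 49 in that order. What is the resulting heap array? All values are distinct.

[49, 30, 39, 15, 22, 14, 26, 9, -2, -8, 11, 5, 7, 2]

insert -2:
  append -2 at index 8 → [30, 22, 26, 15, 11, 14, 2, 9, -2] (no swap needed)
insert -8:
  append -8 at index 9 → [30, 22, 26, 15, 11, 14, 2, 9, -2, -8] (no swap needed)
insert 39:
  append 39 at index 10 → [30, 22, 26, 15, 11, 14, 2, 9, -2, -8, 39]
  39 > parent 11 at index 4, swap → [30, 22, 26, 15, 39, 14, 2, 9, -2, -8, 11]
  39 > parent 22 at index 1, swap → [30, 39, 26, 15, 22, 14, 2, 9, -2, -8, 11]
  39 > parent 30 at index 0, swap → [39, 30, 26, 15, 22, 14, 2, 9, -2, -8, 11]
insert 5:
  append 5 at index 11 → [39, 30, 26, 15, 22, 14, 2, 9, -2, -8, 11, 5] (no swap needed)
insert 7:
  append 7 at index 12 → [39, 30, 26, 15, 22, 14, 2, 9, -2, -8, 11, 5, 7] (no swap needed)
insert 49:
  append 49 at index 13 → [39, 30, 26, 15, 22, 14, 2, 9, -2, -8, 11, 5, 7, 49]
  49 > parent 2 at index 6, swap → [39, 30, 26, 15, 22, 14, 49, 9, -2, -8, 11, 5, 7, 2]
  49 > parent 26 at index 2, swap → [39, 30, 49, 15, 22, 14, 26, 9, -2, -8, 11, 5, 7, 2]
  49 > parent 39 at index 0, swap → [49, 30, 39, 15, 22, 14, 26, 9, -2, -8, 11, 5, 7, 2]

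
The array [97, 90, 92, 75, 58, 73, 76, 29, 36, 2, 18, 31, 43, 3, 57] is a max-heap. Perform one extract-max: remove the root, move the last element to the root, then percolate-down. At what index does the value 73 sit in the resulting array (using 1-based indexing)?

remove root 97; move last element 57 to root → [57, 90, 92, 75, 58, 73, 76, 29, 36, 2, 18, 31, 43, 3]
57 vs larger child 92 at index 3, swap → [92, 90, 57, 75, 58, 73, 76, 29, 36, 2, 18, 31, 43, 3]
57 vs larger child 76 at index 7, swap → [92, 90, 76, 75, 58, 73, 57, 29, 36, 2, 18, 31, 43, 3]
resulting array: [92, 90, 76, 75, 58, 73, 57, 29, 36, 2, 18, 31, 43, 3]

6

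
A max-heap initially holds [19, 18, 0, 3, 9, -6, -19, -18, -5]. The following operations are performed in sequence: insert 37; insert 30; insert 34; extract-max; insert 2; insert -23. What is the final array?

insert 37:
  append 37 at index 9 → [19, 18, 0, 3, 9, -6, -19, -18, -5, 37]
  37 > parent 9 at index 4, swap → [19, 18, 0, 3, 37, -6, -19, -18, -5, 9]
  37 > parent 18 at index 1, swap → [19, 37, 0, 3, 18, -6, -19, -18, -5, 9]
  37 > parent 19 at index 0, swap → [37, 19, 0, 3, 18, -6, -19, -18, -5, 9]
insert 30:
  append 30 at index 10 → [37, 19, 0, 3, 18, -6, -19, -18, -5, 9, 30]
  30 > parent 18 at index 4, swap → [37, 19, 0, 3, 30, -6, -19, -18, -5, 9, 18]
  30 > parent 19 at index 1, swap → [37, 30, 0, 3, 19, -6, -19, -18, -5, 9, 18]
insert 34:
  append 34 at index 11 → [37, 30, 0, 3, 19, -6, -19, -18, -5, 9, 18, 34]
  34 > parent -6 at index 5, swap → [37, 30, 0, 3, 19, 34, -19, -18, -5, 9, 18, -6]
  34 > parent 0 at index 2, swap → [37, 30, 34, 3, 19, 0, -19, -18, -5, 9, 18, -6]
extract-max → returns 37:
  remove root 37; move last element -6 to root → [-6, 30, 34, 3, 19, 0, -19, -18, -5, 9, 18]
  -6 vs larger child 34 at index 2, swap → [34, 30, -6, 3, 19, 0, -19, -18, -5, 9, 18]
  -6 vs larger child 0 at index 5, swap → [34, 30, 0, 3, 19, -6, -19, -18, -5, 9, 18]
insert 2:
  append 2 at index 11 → [34, 30, 0, 3, 19, -6, -19, -18, -5, 9, 18, 2]
  2 > parent -6 at index 5, swap → [34, 30, 0, 3, 19, 2, -19, -18, -5, 9, 18, -6]
  2 > parent 0 at index 2, swap → [34, 30, 2, 3, 19, 0, -19, -18, -5, 9, 18, -6]
insert -23:
  append -23 at index 12 → [34, 30, 2, 3, 19, 0, -19, -18, -5, 9, 18, -6, -23] (no swap needed)

[34, 30, 2, 3, 19, 0, -19, -18, -5, 9, 18, -6, -23]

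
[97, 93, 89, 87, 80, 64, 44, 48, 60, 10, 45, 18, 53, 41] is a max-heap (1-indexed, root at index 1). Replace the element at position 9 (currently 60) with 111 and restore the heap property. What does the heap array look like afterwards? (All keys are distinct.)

[111, 97, 89, 93, 80, 64, 44, 48, 87, 10, 45, 18, 53, 41]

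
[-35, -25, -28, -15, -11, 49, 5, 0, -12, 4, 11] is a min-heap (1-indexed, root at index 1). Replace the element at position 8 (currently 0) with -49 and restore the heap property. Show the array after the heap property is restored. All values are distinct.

set index 8 from 0 to -49 → [-35, -25, -28, -15, -11, 49, 5, -49, -12, 4, 11]
-49 < parent -15 at index 4, swap → [-35, -25, -28, -49, -11, 49, 5, -15, -12, 4, 11]
-49 < parent -25 at index 2, swap → [-35, -49, -28, -25, -11, 49, 5, -15, -12, 4, 11]
-49 < parent -35 at index 1, swap → [-49, -35, -28, -25, -11, 49, 5, -15, -12, 4, 11]

[-49, -35, -28, -25, -11, 49, 5, -15, -12, 4, 11]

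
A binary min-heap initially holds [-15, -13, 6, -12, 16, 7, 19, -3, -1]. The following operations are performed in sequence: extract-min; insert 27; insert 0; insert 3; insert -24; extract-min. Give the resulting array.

[-13, -12, 6, -3, 0, 7, 19, -1, 27, 16, 3]

extract-min → returns -15:
  remove root -15; move last element -1 to root → [-1, -13, 6, -12, 16, 7, 19, -3]
  -1 vs smaller child -13 at index 1, swap → [-13, -1, 6, -12, 16, 7, 19, -3]
  -1 vs smaller child -12 at index 3, swap → [-13, -12, 6, -1, 16, 7, 19, -3]
  -1 vs only child -3 at index 7, swap → [-13, -12, 6, -3, 16, 7, 19, -1]
insert 27:
  append 27 at index 8 → [-13, -12, 6, -3, 16, 7, 19, -1, 27] (no swap needed)
insert 0:
  append 0 at index 9 → [-13, -12, 6, -3, 16, 7, 19, -1, 27, 0]
  0 < parent 16 at index 4, swap → [-13, -12, 6, -3, 0, 7, 19, -1, 27, 16]
insert 3:
  append 3 at index 10 → [-13, -12, 6, -3, 0, 7, 19, -1, 27, 16, 3] (no swap needed)
insert -24:
  append -24 at index 11 → [-13, -12, 6, -3, 0, 7, 19, -1, 27, 16, 3, -24]
  -24 < parent 7 at index 5, swap → [-13, -12, 6, -3, 0, -24, 19, -1, 27, 16, 3, 7]
  -24 < parent 6 at index 2, swap → [-13, -12, -24, -3, 0, 6, 19, -1, 27, 16, 3, 7]
  -24 < parent -13 at index 0, swap → [-24, -12, -13, -3, 0, 6, 19, -1, 27, 16, 3, 7]
extract-min → returns -24:
  remove root -24; move last element 7 to root → [7, -12, -13, -3, 0, 6, 19, -1, 27, 16, 3]
  7 vs smaller child -13 at index 2, swap → [-13, -12, 7, -3, 0, 6, 19, -1, 27, 16, 3]
  7 vs smaller child 6 at index 5, swap → [-13, -12, 6, -3, 0, 7, 19, -1, 27, 16, 3]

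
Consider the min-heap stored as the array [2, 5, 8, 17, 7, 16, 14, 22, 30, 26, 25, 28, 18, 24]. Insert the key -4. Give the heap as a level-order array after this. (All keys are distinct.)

[-4, 5, 2, 17, 7, 16, 8, 22, 30, 26, 25, 28, 18, 24, 14]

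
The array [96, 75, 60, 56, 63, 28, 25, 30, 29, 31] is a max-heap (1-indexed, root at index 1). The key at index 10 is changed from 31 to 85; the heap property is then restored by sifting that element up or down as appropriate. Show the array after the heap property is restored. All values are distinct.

[96, 85, 60, 56, 75, 28, 25, 30, 29, 63]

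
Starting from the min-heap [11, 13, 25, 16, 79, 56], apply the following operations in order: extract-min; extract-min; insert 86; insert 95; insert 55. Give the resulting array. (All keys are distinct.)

[16, 56, 25, 79, 86, 95, 55]

extract-min → returns 11:
  remove root 11; move last element 56 to root → [56, 13, 25, 16, 79]
  56 vs smaller child 13 at index 1, swap → [13, 56, 25, 16, 79]
  56 vs smaller child 16 at index 3, swap → [13, 16, 25, 56, 79]
extract-min → returns 13:
  remove root 13; move last element 79 to root → [79, 16, 25, 56]
  79 vs smaller child 16 at index 1, swap → [16, 79, 25, 56]
  79 vs only child 56 at index 3, swap → [16, 56, 25, 79]
insert 86:
  append 86 at index 4 → [16, 56, 25, 79, 86] (no swap needed)
insert 95:
  append 95 at index 5 → [16, 56, 25, 79, 86, 95] (no swap needed)
insert 55:
  append 55 at index 6 → [16, 56, 25, 79, 86, 95, 55] (no swap needed)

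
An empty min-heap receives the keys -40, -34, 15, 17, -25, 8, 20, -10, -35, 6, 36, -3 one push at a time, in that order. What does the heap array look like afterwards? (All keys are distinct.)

Insert -40:
  append -40 at index 0 → [-40] (no swap needed)
Insert -34:
  append -34 at index 1 → [-40, -34] (no swap needed)
Insert 15:
  append 15 at index 2 → [-40, -34, 15] (no swap needed)
Insert 17:
  append 17 at index 3 → [-40, -34, 15, 17] (no swap needed)
Insert -25:
  append -25 at index 4 → [-40, -34, 15, 17, -25] (no swap needed)
Insert 8:
  append 8 at index 5 → [-40, -34, 15, 17, -25, 8]
  8 < parent 15 at index 2, swap → [-40, -34, 8, 17, -25, 15]
Insert 20:
  append 20 at index 6 → [-40, -34, 8, 17, -25, 15, 20] (no swap needed)
Insert -10:
  append -10 at index 7 → [-40, -34, 8, 17, -25, 15, 20, -10]
  -10 < parent 17 at index 3, swap → [-40, -34, 8, -10, -25, 15, 20, 17]
Insert -35:
  append -35 at index 8 → [-40, -34, 8, -10, -25, 15, 20, 17, -35]
  -35 < parent -10 at index 3, swap → [-40, -34, 8, -35, -25, 15, 20, 17, -10]
  -35 < parent -34 at index 1, swap → [-40, -35, 8, -34, -25, 15, 20, 17, -10]
Insert 6:
  append 6 at index 9 → [-40, -35, 8, -34, -25, 15, 20, 17, -10, 6] (no swap needed)
Insert 36:
  append 36 at index 10 → [-40, -35, 8, -34, -25, 15, 20, 17, -10, 6, 36] (no swap needed)
Insert -3:
  append -3 at index 11 → [-40, -35, 8, -34, -25, 15, 20, 17, -10, 6, 36, -3]
  -3 < parent 15 at index 5, swap → [-40, -35, 8, -34, -25, -3, 20, 17, -10, 6, 36, 15]
  -3 < parent 8 at index 2, swap → [-40, -35, -3, -34, -25, 8, 20, 17, -10, 6, 36, 15]

[-40, -35, -3, -34, -25, 8, 20, 17, -10, 6, 36, 15]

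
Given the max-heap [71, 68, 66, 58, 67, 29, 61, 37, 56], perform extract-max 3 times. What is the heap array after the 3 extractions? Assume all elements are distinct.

extract-max #1 returns 71:
  remove root 71; move last element 56 to root → [56, 68, 66, 58, 67, 29, 61, 37]
  56 vs larger child 68 at index 1, swap → [68, 56, 66, 58, 67, 29, 61, 37]
  56 vs larger child 67 at index 4, swap → [68, 67, 66, 58, 56, 29, 61, 37]
extract-max #2 returns 68:
  remove root 68; move last element 37 to root → [37, 67, 66, 58, 56, 29, 61]
  37 vs larger child 67 at index 1, swap → [67, 37, 66, 58, 56, 29, 61]
  37 vs larger child 58 at index 3, swap → [67, 58, 66, 37, 56, 29, 61]
extract-max #3 returns 67:
  remove root 67; move last element 61 to root → [61, 58, 66, 37, 56, 29]
  61 vs larger child 66 at index 2, swap → [66, 58, 61, 37, 56, 29]

[66, 58, 61, 37, 56, 29]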